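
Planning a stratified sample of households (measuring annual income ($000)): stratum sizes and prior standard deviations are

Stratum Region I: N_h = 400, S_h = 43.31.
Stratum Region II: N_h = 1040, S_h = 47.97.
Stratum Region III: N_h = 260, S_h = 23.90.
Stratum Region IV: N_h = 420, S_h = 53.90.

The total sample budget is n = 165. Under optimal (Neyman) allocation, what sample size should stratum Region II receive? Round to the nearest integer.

86

Neyman allocation: n_h = n · N_h S_h / Σ N_i S_i, with n = 165.
  stratum Region I: N_h·S_h = 400·43.31 = 17324.00
  stratum Region II: N_h·S_h = 1040·47.97 = 49888.80
  stratum Region III: N_h·S_h = 260·23.90 = 6214.00
  stratum Region IV: N_h·S_h = 420·53.90 = 22638.00
Σ N_h S_h = 96064.80
n for stratum Region II = 165·49888.80/96064.80 = 85.689 → 86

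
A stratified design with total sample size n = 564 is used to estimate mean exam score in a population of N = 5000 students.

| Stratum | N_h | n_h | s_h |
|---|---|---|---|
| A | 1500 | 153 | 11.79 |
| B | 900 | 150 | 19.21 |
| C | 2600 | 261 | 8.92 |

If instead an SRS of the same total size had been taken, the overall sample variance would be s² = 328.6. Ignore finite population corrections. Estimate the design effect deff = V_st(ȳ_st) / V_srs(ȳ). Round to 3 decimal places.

deff ≈ 0.419

V̂(ȳ_st) = Σ W_h² s_h²/n_h, with W_h = N_h/N and N = 5000:
  stratum A: (1500/5000)²·11.79²/153 = 0.0817671
  stratum B: (900/5000)²·19.21²/150 = 0.0797092
  stratum C: (2600/5000)²·8.92²/261 = 0.082432
V_st = 0.243908
V_srs = s²/n = 328.6/564 = 0.582624
deff = V_st / V_srs = 0.243908/0.582624 = 0.4186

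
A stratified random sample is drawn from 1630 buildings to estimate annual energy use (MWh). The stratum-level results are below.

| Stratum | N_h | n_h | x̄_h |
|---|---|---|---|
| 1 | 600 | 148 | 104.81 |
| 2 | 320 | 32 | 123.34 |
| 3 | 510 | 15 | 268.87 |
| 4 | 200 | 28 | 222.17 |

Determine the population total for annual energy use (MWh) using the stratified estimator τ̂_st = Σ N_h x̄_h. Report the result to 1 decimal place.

τ̂_st ≈ 283912.5

τ̂_st = Σ N_h x̄_h = 600·104.81 + 320·123.34 + 510·268.87 + 200·222.17 = 283912.5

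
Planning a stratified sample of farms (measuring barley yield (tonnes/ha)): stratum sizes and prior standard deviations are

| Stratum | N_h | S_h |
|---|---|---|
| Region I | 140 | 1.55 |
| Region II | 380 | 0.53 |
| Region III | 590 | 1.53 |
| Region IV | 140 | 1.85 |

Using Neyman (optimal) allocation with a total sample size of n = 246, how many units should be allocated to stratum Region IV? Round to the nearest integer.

Neyman allocation: n_h = n · N_h S_h / Σ N_i S_i, with n = 246.
  stratum Region I: N_h·S_h = 140·1.55 = 217.00
  stratum Region II: N_h·S_h = 380·0.53 = 201.40
  stratum Region III: N_h·S_h = 590·1.53 = 902.70
  stratum Region IV: N_h·S_h = 140·1.85 = 259.00
Σ N_h S_h = 1580.10
n for stratum Region IV = 246·259.00/1580.10 = 40.323 → 40

40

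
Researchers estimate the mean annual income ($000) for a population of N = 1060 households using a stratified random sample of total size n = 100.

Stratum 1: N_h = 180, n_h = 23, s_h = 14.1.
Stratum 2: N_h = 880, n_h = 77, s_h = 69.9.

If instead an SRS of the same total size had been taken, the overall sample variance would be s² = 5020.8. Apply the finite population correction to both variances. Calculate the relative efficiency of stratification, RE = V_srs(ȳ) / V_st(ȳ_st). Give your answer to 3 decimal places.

V̂(ȳ_st) = Σ W_h² (1 − n_h/N_h) s_h²/n_h, with W_h = N_h/N and N = 1060:
  stratum 1: (180/1060)²·(1 − 23/180)·14.1²/23 = 0.217406
  stratum 2: (880/1060)²·(1 − 77/880)·69.9²/77 = 39.9071
V_st = 40.1245
V_srs = (1 − 100/1060)·5020.8/100 = 45.4714
Relative efficiency = V_srs / V_st = 45.4714/40.1245 = 1.1333

RE ≈ 1.133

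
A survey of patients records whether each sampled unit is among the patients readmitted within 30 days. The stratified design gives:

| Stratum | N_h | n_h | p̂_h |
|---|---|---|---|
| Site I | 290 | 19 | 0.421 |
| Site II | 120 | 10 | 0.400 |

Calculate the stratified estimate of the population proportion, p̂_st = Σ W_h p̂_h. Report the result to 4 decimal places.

p̂_st ≈ 0.4149

N = 410; stratum weights W_h = N_h/N.
p̂_st = Σ W_h p̂_h = (290·0.421 + 120·0.400)/410 = 0.41485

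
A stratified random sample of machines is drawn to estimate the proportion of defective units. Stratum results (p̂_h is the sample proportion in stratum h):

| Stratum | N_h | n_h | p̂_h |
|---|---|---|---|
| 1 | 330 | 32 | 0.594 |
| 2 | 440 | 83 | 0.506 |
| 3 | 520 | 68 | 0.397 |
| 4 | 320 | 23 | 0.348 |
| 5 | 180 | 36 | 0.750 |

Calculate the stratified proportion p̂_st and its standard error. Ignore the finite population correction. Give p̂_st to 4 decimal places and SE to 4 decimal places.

p̂_st ≈ 0.4868, SE ≈ 0.0337

N = 1790; stratum weights W_h = N_h/N.
p̂_st = Σ W_h p̂_h = (330·0.594 + 440·0.506 + 520·0.397 + 320·0.348 + 180·0.750)/1790 = 0.48685
V̂(p̂_st) = Σ W_h² p̂_h(1−p̂_h)/(n_h−1):
  stratum 1: (330/1790)²·0.594·0.406/31 = 0.000264407
  stratum 2: (440/1790)²·0.506·0.494/82 = 0.000184189
  stratum 3: (520/1790)²·0.397·0.603/67 = 0.000301532
  stratum 4: (320/1790)²·0.348·0.652/22 = 0.000329608
  stratum 5: (180/1790)²·0.750·0.250/35 = 5.41717e-05
V̂(p̂_st) = 0.00113391; SE = √V̂ = 0.0336735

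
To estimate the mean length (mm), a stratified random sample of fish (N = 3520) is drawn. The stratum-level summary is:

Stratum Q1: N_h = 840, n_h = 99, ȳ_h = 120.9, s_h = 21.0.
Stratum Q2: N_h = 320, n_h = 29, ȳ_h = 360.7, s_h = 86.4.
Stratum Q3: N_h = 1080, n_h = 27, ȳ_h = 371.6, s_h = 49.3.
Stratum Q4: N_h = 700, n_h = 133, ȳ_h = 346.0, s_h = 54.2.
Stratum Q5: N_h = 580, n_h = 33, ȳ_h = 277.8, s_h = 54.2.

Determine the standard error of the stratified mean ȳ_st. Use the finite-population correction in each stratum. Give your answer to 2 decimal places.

SE(ȳ_st) ≈ 3.66

V̂(ȳ_st) = Σ W_h² (1 − n_h/N_h) s_h²/n_h, with W_h = N_h/N and N = 3520:
  stratum Q1: (840/3520)²·(1 − 99/840)·21.0²/99 = 0.223777
  stratum Q2: (320/3520)²·(1 − 29/320)·86.4²/29 = 1.93458
  stratum Q3: (1080/3520)²·(1 − 27/1080)·49.3²/27 = 8.26222
  stratum Q4: (700/3520)²·(1 − 133/700)·54.2²/133 = 0.707526
  stratum Q5: (580/3520)²·(1 − 33/580)·54.2²/33 = 2.27937
V̂(ȳ_st) = 13.4075
SE(ȳ_st) = √13.4075 = 3.66162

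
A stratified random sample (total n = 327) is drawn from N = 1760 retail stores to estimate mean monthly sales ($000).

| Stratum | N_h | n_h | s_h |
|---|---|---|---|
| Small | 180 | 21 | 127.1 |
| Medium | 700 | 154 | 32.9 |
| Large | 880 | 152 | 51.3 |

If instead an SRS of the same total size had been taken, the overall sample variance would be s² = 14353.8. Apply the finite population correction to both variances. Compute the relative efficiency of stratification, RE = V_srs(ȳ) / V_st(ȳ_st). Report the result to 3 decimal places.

RE ≈ 3.093

V̂(ȳ_st) = Σ W_h² (1 − n_h/N_h) s_h²/n_h, with W_h = N_h/N and N = 1760:
  stratum Small: (180/1760)²·(1 − 21/180)·127.1²/21 = 7.10749
  stratum Medium: (700/1760)²·(1 − 154/700)·32.9²/154 = 0.867234
  stratum Large: (880/1760)²·(1 − 152/880)·51.3²/152 = 3.5808
V_st = 11.5555
V_srs = (1 − 327/1760)·14353.8/327 = 35.7398
Relative efficiency = V_srs / V_st = 35.7398/11.5555 = 3.0929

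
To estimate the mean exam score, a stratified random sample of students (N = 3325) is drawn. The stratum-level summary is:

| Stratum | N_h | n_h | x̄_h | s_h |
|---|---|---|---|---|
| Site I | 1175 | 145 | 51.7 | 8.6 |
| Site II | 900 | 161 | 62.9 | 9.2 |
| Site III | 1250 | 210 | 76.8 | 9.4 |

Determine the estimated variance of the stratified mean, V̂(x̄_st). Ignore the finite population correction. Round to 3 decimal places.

V̂(x̄_st) = Σ W_h² s_h²/n_h, with W_h = N_h/N and N = 3325:
  stratum Site I: (1175/3325)²·8.6²/145 = 0.0636973
  stratum Site II: (900/3325)²·9.2²/161 = 0.0385169
  stratum Site III: (1250/3325)²·9.4²/210 = 0.0594666
V̂(x̄_st) = 0.161681

V̂(x̄_st) ≈ 0.162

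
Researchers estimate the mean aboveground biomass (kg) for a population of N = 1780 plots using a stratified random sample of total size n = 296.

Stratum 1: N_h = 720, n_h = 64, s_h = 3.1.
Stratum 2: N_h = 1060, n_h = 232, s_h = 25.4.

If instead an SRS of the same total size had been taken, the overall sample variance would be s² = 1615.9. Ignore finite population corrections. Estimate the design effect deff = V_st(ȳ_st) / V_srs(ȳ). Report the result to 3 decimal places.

deff ≈ 0.185

V̂(ȳ_st) = Σ W_h² s_h²/n_h, with W_h = N_h/N and N = 1780:
  stratum 1: (720/1780)²·3.1²/64 = 0.0245679
  stratum 2: (1060/1780)²·25.4²/232 = 0.986169
V_st = 1.01074
V_srs = s²/n = 1615.9/296 = 5.45912
deff = V_st / V_srs = 1.01074/5.45912 = 0.1851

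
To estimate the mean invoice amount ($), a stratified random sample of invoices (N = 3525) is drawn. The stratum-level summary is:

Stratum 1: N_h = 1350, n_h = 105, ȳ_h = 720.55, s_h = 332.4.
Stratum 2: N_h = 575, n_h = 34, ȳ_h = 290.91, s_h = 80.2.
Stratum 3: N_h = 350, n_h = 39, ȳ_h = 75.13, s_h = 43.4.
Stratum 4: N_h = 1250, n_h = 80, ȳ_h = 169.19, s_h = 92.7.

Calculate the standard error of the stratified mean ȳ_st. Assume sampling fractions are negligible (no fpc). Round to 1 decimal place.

V̂(ȳ_st) = Σ W_h² s_h²/n_h, with W_h = N_h/N and N = 3525:
  stratum 1: (1350/3525)²·332.4²/105 = 154.341
  stratum 2: (575/3525)²·80.2²/34 = 5.0337
  stratum 3: (350/3525)²·43.4²/39 = 0.476138
  stratum 4: (1250/3525)²·92.7²/80 = 13.5074
V̂(ȳ_st) = 173.358
SE(ȳ_st) = √173.358 = 13.1666

SE(ȳ_st) ≈ 13.2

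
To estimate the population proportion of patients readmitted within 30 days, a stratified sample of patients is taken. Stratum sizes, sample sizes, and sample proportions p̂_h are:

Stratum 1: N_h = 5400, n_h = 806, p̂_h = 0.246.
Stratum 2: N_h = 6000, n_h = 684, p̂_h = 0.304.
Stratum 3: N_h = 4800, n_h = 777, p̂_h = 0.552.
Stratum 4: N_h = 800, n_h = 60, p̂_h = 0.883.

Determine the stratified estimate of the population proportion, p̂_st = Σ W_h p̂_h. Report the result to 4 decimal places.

N = 17000; stratum weights W_h = N_h/N.
p̂_st = Σ W_h p̂_h = (5400·0.246 + 6000·0.304 + 4800·0.552 + 800·0.883)/17000 = 0.38285

p̂_st ≈ 0.3828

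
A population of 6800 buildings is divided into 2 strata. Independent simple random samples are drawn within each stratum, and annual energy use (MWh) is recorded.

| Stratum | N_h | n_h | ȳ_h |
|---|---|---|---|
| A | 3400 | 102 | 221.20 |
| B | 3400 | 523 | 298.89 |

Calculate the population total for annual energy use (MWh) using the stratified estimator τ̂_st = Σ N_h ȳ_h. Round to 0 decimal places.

τ̂_st = Σ N_h ȳ_h = 3400·221.20 + 3400·298.89 = 1768306

τ̂_st ≈ 1768306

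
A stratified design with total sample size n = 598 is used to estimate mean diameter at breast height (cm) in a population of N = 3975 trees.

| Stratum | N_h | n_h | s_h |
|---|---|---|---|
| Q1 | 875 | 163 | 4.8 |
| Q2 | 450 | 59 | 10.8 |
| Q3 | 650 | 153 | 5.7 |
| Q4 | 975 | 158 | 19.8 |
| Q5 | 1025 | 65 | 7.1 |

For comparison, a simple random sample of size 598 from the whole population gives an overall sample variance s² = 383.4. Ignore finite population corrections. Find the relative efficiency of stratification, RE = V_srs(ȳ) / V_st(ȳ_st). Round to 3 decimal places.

RE ≈ 2.686

V̂(ȳ_st) = Σ W_h² s_h²/n_h, with W_h = N_h/N and N = 3975:
  stratum Q1: (875/3975)²·4.8²/163 = 0.00684915
  stratum Q2: (450/3975)²·10.8²/59 = 0.0253365
  stratum Q3: (650/3975)²·5.7²/153 = 0.0056782
  stratum Q4: (975/3975)²·19.8²/158 = 0.149282
  stratum Q5: (1025/3975)²·7.1²/65 = 0.0515676
V_st = 0.238714
V_srs = s²/n = 383.4/598 = 0.641137
Relative efficiency = V_srs / V_st = 0.641137/0.238714 = 2.6858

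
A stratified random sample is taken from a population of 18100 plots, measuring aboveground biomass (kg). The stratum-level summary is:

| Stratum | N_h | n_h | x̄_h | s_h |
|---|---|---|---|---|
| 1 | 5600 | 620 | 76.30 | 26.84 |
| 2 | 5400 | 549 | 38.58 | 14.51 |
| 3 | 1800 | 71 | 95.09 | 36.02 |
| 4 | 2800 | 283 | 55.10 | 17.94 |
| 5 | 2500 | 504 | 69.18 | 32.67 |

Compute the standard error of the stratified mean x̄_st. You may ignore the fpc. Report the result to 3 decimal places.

SE(x̄_st) ≈ 0.627

V̂(x̄_st) = Σ W_h² s_h²/n_h, with W_h = N_h/N and N = 18100:
  stratum 1: (5600/18100)²·26.84²/620 = 0.111222
  stratum 2: (5400/18100)²·14.51²/549 = 0.0341344
  stratum 3: (1800/18100)²·36.02²/71 = 0.180724
  stratum 4: (2800/18100)²·17.94²/283 = 0.0272156
  stratum 5: (2500/18100)²·32.67²/504 = 0.0404009
V̂(x̄_st) = 0.393698
SE(x̄_st) = √0.393698 = 0.627453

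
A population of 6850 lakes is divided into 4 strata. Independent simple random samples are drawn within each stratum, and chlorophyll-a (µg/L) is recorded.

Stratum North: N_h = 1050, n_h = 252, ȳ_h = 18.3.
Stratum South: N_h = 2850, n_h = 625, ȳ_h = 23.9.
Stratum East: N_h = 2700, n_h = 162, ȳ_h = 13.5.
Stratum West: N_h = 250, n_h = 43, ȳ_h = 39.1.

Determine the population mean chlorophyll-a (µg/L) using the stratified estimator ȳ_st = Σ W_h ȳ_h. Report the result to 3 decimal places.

ȳ_st ≈ 19.497

N = Σ N_h = 6850. Stratum weights W_h = N_h/N.
ȳ_st = (1050·18.3 + 2850·23.9 + 2700·13.5 + 250·39.1) / 6850 = 19.49708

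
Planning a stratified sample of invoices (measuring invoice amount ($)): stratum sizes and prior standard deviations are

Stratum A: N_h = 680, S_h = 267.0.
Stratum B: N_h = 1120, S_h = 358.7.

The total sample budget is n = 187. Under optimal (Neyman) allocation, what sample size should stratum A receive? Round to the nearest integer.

Neyman allocation: n_h = n · N_h S_h / Σ N_i S_i, with n = 187.
  stratum A: N_h·S_h = 680·267.0 = 181560.00
  stratum B: N_h·S_h = 1120·358.7 = 401744.00
Σ N_h S_h = 583304.00
n for stratum A = 187·181560.00/583304.00 = 58.206 → 58

58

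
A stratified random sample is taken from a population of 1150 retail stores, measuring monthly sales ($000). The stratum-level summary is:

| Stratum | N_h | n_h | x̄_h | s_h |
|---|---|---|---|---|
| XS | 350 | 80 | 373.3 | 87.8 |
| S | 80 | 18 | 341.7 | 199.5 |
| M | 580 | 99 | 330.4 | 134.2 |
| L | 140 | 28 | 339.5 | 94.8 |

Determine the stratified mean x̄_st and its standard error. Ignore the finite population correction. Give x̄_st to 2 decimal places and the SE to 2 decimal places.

x̄_st = Σ W_h x̄_h = (350·373.3 + 80·341.7 + 580·330.4 + 140·339.5)/1150 = 345.35043
V̂(x̄_st) = Σ W_h² s_h²/n_h, with W_h = N_h/N and N = 1150:
  stratum XS: (350/1150)²·87.8²/80 = 8.92564
  stratum S: (80/1150)²·199.5²/18 = 10.7003
  stratum M: (580/1150)²·134.2²/99 = 46.2733
  stratum L: (140/1150)²·94.8²/28 = 4.75685
V̂(x̄_st) = 70.6561
SE(x̄_st) = √70.6561 = 8.40572

x̄_st ≈ 345.35, SE ≈ 8.41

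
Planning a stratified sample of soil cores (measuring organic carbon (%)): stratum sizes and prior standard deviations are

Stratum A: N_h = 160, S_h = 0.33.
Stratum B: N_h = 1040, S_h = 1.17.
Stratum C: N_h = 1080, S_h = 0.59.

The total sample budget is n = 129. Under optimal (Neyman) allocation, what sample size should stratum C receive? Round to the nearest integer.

Neyman allocation: n_h = n · N_h S_h / Σ N_i S_i, with n = 129.
  stratum A: N_h·S_h = 160·0.33 = 52.80
  stratum B: N_h·S_h = 1040·1.17 = 1216.80
  stratum C: N_h·S_h = 1080·0.59 = 637.20
Σ N_h S_h = 1906.80
n for stratum C = 129·637.20/1906.80 = 43.108 → 43

43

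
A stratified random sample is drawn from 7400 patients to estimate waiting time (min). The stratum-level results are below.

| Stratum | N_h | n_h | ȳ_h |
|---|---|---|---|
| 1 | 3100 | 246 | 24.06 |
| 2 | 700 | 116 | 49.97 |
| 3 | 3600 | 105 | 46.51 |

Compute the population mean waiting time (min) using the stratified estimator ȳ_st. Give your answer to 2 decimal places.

N = Σ N_h = 7400. Stratum weights W_h = N_h/N.
ȳ_st = (3100·24.06 + 700·49.97 + 3600·46.51) / 7400 = 37.4326

ȳ_st ≈ 37.43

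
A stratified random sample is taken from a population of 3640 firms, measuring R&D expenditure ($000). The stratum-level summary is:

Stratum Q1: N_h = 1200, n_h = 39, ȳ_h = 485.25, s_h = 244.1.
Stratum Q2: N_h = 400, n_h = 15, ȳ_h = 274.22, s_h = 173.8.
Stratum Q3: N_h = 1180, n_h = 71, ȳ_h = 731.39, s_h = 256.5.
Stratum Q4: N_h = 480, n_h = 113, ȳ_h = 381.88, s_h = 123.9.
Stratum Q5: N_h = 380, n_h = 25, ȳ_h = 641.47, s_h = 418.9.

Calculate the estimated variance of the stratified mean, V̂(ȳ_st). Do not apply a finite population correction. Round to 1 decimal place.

V̂(ȳ_st) ≈ 366.6

V̂(ȳ_st) = Σ W_h² s_h²/n_h, with W_h = N_h/N and N = 3640:
  stratum Q1: (1200/3640)²·244.1²/39 = 166.047
  stratum Q2: (400/3640)²·173.8²/15 = 24.3179
  stratum Q3: (1180/3640)²·256.5²/71 = 97.3818
  stratum Q4: (480/3640)²·123.9²/113 = 2.36235
  stratum Q5: (380/3640)²·418.9²/25 = 76.4971
V̂(ȳ_st) = 366.606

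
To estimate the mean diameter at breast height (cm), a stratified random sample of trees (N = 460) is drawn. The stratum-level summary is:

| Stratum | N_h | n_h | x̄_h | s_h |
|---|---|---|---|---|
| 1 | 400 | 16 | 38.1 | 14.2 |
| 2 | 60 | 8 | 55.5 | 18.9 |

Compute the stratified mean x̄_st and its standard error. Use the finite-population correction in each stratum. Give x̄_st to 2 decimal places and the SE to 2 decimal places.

x̄_st = Σ W_h x̄_h = (400·38.1 + 60·55.5)/460 = 40.36957
V̂(x̄_st) = Σ W_h² (1 − n_h/N_h) s_h²/n_h, with W_h = N_h/N and N = 460:
  stratum 1: (400/460)²·(1 − 16/400)·14.2²/16 = 9.14813
  stratum 2: (60/460)²·(1 − 8/60)·18.9²/8 = 0.658374
V̂(x̄_st) = 9.8065
SE(x̄_st) = √9.8065 = 3.13153

x̄_st ≈ 40.37, SE ≈ 3.13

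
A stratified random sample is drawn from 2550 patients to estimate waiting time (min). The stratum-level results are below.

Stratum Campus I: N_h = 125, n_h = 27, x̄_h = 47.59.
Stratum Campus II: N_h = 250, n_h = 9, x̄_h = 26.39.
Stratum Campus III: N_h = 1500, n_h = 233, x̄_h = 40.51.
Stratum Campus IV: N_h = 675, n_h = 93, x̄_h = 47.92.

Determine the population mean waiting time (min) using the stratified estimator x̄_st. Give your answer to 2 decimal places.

N = Σ N_h = 2550. Stratum weights W_h = N_h/N.
x̄_st = (125·47.59 + 250·26.39 + 1500·40.51 + 675·47.92) / 2550 = 41.4342

x̄_st ≈ 41.43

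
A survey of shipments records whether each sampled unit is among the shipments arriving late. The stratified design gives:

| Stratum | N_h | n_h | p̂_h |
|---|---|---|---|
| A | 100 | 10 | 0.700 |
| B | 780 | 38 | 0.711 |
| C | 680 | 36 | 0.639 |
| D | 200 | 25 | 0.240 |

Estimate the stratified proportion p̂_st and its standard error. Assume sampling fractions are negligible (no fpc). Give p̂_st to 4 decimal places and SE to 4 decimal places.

N = 1760; stratum weights W_h = N_h/N.
p̂_st = Σ W_h p̂_h = (100·0.700 + 780·0.711 + 680·0.639 + 200·0.240)/1760 = 0.62903
V̂(p̂_st) = Σ W_h² p̂_h(1−p̂_h)/(n_h−1):
  stratum A: (100/1760)²·0.700·0.300/9 = 7.53271e-05
  stratum B: (780/1760)²·0.711·0.289/37 = 0.00109076
  stratum C: (680/1760)²·0.639·0.361/35 = 0.000983858
  stratum D: (200/1760)²·0.240·0.760/24 = 9.81405e-05
V̂(p̂_st) = 0.00224809; SE = √V̂ = 0.047414

p̂_st ≈ 0.6290, SE ≈ 0.0474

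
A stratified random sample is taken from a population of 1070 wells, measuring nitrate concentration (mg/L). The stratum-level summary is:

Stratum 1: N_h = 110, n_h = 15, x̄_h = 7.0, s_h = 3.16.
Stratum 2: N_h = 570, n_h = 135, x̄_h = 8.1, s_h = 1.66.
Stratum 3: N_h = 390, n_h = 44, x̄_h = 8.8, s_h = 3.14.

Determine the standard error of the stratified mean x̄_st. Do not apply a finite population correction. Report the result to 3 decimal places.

SE(x̄_st) ≈ 0.206

V̂(x̄_st) = Σ W_h² s_h²/n_h, with W_h = N_h/N and N = 1070:
  stratum 1: (110/1070)²·3.16²/15 = 0.00703559
  stratum 2: (570/1070)²·1.66²/135 = 0.00579248
  stratum 3: (390/1070)²·3.14²/44 = 0.0297693
V̂(x̄_st) = 0.0425973
SE(x̄_st) = √0.0425973 = 0.206391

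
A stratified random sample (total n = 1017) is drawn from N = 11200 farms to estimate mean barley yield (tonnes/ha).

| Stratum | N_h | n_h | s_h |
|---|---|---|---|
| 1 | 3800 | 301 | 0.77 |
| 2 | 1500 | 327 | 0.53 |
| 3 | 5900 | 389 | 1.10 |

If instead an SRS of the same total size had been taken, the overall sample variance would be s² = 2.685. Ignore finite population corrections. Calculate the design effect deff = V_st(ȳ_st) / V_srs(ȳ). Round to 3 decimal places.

V̂(ȳ_st) = Σ W_h² s_h²/n_h, with W_h = N_h/N and N = 11200:
  stratum 1: (3800/11200)²·0.77²/301 = 0.000226749
  stratum 2: (1500/11200)²·0.53²/327 = 1.54081e-05
  stratum 3: (5900/11200)²·1.10²/389 = 0.000863185
V_st = 0.00110534
V_srs = s²/n = 2.685/1017 = 0.00264012
deff = V_st / V_srs = 0.00110534/0.00264012 = 0.4187

deff ≈ 0.419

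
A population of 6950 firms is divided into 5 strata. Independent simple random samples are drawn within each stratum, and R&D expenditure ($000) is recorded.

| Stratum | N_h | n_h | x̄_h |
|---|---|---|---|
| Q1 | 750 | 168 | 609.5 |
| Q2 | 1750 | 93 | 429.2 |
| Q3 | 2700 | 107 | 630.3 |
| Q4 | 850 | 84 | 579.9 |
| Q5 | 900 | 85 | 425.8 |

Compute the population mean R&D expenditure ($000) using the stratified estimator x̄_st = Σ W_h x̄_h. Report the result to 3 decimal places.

x̄_st ≈ 544.773

N = Σ N_h = 6950. Stratum weights W_h = N_h/N.
x̄_st = (750·609.5 + 1750·429.2 + 2700·630.3 + 850·579.9 + 900·425.8) / 6950 = 544.77266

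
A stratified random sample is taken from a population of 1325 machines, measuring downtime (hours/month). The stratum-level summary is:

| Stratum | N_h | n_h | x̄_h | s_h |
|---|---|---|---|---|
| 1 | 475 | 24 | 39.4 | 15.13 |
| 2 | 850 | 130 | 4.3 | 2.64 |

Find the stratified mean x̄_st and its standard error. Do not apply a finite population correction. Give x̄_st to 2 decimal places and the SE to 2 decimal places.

x̄_st = Σ W_h x̄_h = (475·39.4 + 850·4.3)/1325 = 16.88302
V̂(x̄_st) = Σ W_h² s_h²/n_h, with W_h = N_h/N and N = 1325:
  stratum 1: (475/1325)²·15.13²/24 = 1.22581
  stratum 2: (850/1325)²·2.64²/130 = 0.0220633
V̂(x̄_st) = 1.24787
SE(x̄_st) = √1.24787 = 1.11708

x̄_st ≈ 16.88, SE ≈ 1.12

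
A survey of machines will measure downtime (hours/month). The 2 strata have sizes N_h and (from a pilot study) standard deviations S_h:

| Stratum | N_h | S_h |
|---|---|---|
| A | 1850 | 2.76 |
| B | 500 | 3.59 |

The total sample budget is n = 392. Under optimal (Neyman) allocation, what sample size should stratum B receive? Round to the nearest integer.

102

Neyman allocation: n_h = n · N_h S_h / Σ N_i S_i, with n = 392.
  stratum A: N_h·S_h = 1850·2.76 = 5106.00
  stratum B: N_h·S_h = 500·3.59 = 1795.00
Σ N_h S_h = 6901.00
n for stratum B = 392·1795.00/6901.00 = 101.962 → 102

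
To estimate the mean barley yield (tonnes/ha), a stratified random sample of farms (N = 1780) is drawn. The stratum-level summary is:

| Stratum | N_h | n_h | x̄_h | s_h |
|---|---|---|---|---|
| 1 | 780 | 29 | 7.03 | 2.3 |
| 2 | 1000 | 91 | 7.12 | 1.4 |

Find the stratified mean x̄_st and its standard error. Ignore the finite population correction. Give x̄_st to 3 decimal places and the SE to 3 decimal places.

x̄_st = Σ W_h x̄_h = (780·7.03 + 1000·7.12)/1780 = 7.08056
V̂(x̄_st) = Σ W_h² s_h²/n_h, with W_h = N_h/N and N = 1780:
  stratum 1: (780/1780)²·2.3²/29 = 0.0350273
  stratum 2: (1000/1780)²·1.4²/91 = 0.0067979
V̂(x̄_st) = 0.0418252
SE(x̄_st) = √0.0418252 = 0.204512

x̄_st ≈ 7.081, SE ≈ 0.205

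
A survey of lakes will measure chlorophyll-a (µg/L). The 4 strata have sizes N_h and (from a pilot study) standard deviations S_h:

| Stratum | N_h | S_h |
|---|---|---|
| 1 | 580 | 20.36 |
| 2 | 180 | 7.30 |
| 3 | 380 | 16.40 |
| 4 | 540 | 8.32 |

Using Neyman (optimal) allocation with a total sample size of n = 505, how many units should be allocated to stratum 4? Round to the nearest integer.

95

Neyman allocation: n_h = n · N_h S_h / Σ N_i S_i, with n = 505.
  stratum 1: N_h·S_h = 580·20.36 = 11808.80
  stratum 2: N_h·S_h = 180·7.30 = 1314.00
  stratum 3: N_h·S_h = 380·16.40 = 6232.00
  stratum 4: N_h·S_h = 540·8.32 = 4492.80
Σ N_h S_h = 23847.60
n for stratum 4 = 505·4492.80/23847.60 = 95.140 → 95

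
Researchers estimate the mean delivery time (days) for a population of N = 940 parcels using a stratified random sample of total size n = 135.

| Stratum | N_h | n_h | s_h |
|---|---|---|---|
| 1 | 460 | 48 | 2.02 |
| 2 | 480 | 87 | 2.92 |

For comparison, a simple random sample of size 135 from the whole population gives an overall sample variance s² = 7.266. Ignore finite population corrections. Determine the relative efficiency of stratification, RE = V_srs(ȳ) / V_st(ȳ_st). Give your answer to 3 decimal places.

V̂(ȳ_st) = Σ W_h² s_h²/n_h, with W_h = N_h/N and N = 940:
  stratum 1: (460/940)²·2.02²/48 = 0.0203574
  stratum 2: (480/940)²·2.92²/87 = 0.0255548
V_st = 0.0459122
V_srs = s²/n = 7.266/135 = 0.0538222
Relative efficiency = V_srs / V_st = 0.0538222/0.0459122 = 1.1723

RE ≈ 1.172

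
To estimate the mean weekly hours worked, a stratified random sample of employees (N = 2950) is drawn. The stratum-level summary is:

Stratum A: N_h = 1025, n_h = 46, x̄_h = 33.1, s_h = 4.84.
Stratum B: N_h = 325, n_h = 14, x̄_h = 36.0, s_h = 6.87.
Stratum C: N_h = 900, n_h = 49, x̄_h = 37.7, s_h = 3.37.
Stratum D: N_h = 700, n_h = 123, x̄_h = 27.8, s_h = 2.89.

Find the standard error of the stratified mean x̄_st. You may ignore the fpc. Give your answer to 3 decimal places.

SE(x̄_st) ≈ 0.357

V̂(x̄_st) = Σ W_h² s_h²/n_h, with W_h = N_h/N and N = 2950:
  stratum A: (1025/2950)²·4.84²/46 = 0.0614804
  stratum B: (325/2950)²·6.87²/14 = 0.0409174
  stratum C: (900/2950)²·3.37²/49 = 0.0215727
  stratum D: (700/2950)²·2.89²/123 = 0.00382334
V̂(x̄_st) = 0.127794
SE(x̄_st) = √0.127794 = 0.357483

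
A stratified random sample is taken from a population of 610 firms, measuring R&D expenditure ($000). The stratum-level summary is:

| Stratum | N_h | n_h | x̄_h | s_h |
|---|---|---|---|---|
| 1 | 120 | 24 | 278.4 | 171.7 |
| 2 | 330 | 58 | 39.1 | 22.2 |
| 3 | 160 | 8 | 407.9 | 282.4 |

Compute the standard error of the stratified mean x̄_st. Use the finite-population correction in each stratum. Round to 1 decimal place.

V̂(x̄_st) = Σ W_h² (1 − n_h/N_h) s_h²/n_h, with W_h = N_h/N and N = 610:
  stratum 1: (120/610)²·(1 − 24/120)·171.7²/24 = 38.0296
  stratum 2: (330/610)²·(1 − 58/330)·22.2²/58 = 2.04975
  stratum 3: (160/610)²·(1 − 8/160)·282.4²/8 = 651.543
V̂(x̄_st) = 691.623
SE(x̄_st) = √691.623 = 26.2987

SE(x̄_st) ≈ 26.3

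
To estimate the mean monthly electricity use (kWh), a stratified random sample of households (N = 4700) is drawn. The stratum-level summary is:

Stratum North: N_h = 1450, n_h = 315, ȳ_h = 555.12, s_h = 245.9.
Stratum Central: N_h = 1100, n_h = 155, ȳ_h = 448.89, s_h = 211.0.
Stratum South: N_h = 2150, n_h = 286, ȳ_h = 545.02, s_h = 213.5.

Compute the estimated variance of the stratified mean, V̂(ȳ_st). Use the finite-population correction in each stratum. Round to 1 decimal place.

V̂(ȳ_st) ≈ 56.7

V̂(ȳ_st) = Σ W_h² (1 − n_h/N_h) s_h²/n_h, with W_h = N_h/N and N = 4700:
  stratum North: (1450/4700)²·(1 − 315/1450)·245.9²/315 = 14.3013
  stratum Central: (1100/4700)²·(1 − 155/1100)·211.0²/155 = 13.5164
  stratum South: (2150/4700)²·(1 − 286/2150)·213.5²/286 = 28.9147
V̂(ȳ_st) = 56.7324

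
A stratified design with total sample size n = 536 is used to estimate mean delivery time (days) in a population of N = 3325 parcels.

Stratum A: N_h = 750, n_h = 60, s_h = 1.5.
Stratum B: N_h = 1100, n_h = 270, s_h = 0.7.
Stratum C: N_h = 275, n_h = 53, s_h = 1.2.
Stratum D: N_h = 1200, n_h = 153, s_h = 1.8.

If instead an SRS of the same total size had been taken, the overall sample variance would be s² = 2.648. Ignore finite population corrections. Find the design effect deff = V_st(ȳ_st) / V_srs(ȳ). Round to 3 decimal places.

V̂(ȳ_st) = Σ W_h² s_h²/n_h, with W_h = N_h/N and N = 3325:
  stratum A: (750/3325)²·1.5²/60 = 0.00190797
  stratum B: (1100/3325)²·0.7²/270 = 0.000198625
  stratum C: (275/3325)²·1.2²/53 = 0.000185853
  stratum D: (1200/3325)²·1.8²/153 = 0.00275824
V_st = 0.00505069
V_srs = s²/n = 2.648/536 = 0.0049403
deff = V_st / V_srs = 0.00505069/0.0049403 = 1.0223

deff ≈ 1.022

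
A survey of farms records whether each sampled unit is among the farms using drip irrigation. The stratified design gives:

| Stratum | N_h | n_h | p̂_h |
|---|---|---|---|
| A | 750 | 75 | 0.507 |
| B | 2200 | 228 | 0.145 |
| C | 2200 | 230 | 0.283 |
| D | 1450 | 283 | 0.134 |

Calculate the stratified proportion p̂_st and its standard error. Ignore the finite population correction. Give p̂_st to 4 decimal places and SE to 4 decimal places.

p̂_st ≈ 0.2297, SE ≈ 0.0149

N = 6600; stratum weights W_h = N_h/N.
p̂_st = Σ W_h p̂_h = (750·0.507 + 2200·0.145 + 2200·0.283 + 1450·0.134)/6600 = 0.22972
V̂(p̂_st) = Σ W_h² p̂_h(1−p̂_h)/(n_h−1):
  stratum A: (750/6600)²·0.507·0.493/74 = 4.36172e-05
  stratum B: (2200/6600)²·0.145·0.855/227 = 6.06828e-05
  stratum C: (2200/6600)²·0.283·0.717/229 = 9.84527e-05
  stratum D: (1450/6600)²·0.134·0.866/282 = 1.98619e-05
V̂(p̂_st) = 0.000222615; SE = √V̂ = 0.0149203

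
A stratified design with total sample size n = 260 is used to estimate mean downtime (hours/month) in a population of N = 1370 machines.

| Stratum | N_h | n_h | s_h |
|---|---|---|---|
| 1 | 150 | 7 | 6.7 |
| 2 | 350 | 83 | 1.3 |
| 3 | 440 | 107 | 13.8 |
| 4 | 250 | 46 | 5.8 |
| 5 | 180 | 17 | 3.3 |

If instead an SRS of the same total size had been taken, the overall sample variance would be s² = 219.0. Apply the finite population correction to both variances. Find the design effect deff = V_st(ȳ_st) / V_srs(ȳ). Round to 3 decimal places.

V̂(ȳ_st) = Σ W_h² (1 − n_h/N_h) s_h²/n_h, with W_h = N_h/N and N = 1370:
  stratum 1: (150/1370)²·(1 − 7/150)·6.7²/7 = 0.0732888
  stratum 2: (350/1370)²·(1 − 83/350)·1.3²/83 = 0.00101379
  stratum 3: (440/1370)²·(1 − 107/440)·13.8²/107 = 0.138941
  stratum 4: (250/1370)²·(1 − 46/250)·5.8²/46 = 0.0198713
  stratum 5: (180/1370)²·(1 − 17/180)·3.3²/17 = 0.0100138
V_st = 0.243129
V_srs = (1 − 260/1370)·219.0/260 = 0.682454
deff = V_st / V_srs = 0.243129/0.682454 = 0.3563

deff ≈ 0.356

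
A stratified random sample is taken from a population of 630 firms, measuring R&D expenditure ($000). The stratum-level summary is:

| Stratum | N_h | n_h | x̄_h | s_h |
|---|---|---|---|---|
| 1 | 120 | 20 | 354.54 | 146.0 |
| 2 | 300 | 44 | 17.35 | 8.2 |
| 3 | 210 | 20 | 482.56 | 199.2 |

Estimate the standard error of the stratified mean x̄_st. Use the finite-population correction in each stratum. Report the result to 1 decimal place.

SE(x̄_st) ≈ 15.2

V̂(x̄_st) = Σ W_h² (1 − n_h/N_h) s_h²/n_h, with W_h = N_h/N and N = 630:
  stratum 1: (120/630)²·(1 − 20/120)·146.0²/20 = 32.2237
  stratum 2: (300/630)²·(1 − 44/300)·8.2²/44 = 0.295703
  stratum 3: (210/630)²·(1 − 20/210)·199.2²/20 = 199.453
V̂(x̄_st) = 231.972
SE(x̄_st) = √231.972 = 15.2306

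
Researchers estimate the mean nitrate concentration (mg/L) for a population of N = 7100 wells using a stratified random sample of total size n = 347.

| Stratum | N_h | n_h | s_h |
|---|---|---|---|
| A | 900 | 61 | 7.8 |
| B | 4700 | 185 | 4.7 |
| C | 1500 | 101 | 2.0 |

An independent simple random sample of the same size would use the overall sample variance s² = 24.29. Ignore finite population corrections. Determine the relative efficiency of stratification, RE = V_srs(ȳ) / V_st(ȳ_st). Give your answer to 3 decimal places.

V̂(ȳ_st) = Σ W_h² s_h²/n_h, with W_h = N_h/N and N = 7100:
  stratum A: (900/7100)²·7.8²/61 = 0.0160261
  stratum B: (4700/7100)²·4.7²/185 = 0.0523242
  stratum C: (1500/7100)²·2.0²/101 = 0.00176768
V_st = 0.070118
V_srs = s²/n = 24.29/347 = 0.07
Relative efficiency = V_srs / V_st = 0.07/0.070118 = 0.9983

RE ≈ 0.998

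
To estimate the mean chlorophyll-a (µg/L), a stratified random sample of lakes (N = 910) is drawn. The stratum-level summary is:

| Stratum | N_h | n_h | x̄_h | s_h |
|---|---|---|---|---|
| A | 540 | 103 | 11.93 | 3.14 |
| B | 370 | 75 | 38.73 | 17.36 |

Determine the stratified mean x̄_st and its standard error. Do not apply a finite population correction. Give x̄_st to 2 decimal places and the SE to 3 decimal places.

x̄_st = Σ W_h x̄_h = (540·11.93 + 370·38.73)/910 = 22.82670
V̂(x̄_st) = Σ W_h² s_h²/n_h, with W_h = N_h/N and N = 910:
  stratum A: (540/910)²·3.14²/103 = 0.0337075
  stratum B: (370/910)²·17.36²/75 = 0.664292
V̂(x̄_st) = 0.697999
SE(x̄_st) = √0.697999 = 0.835463

x̄_st ≈ 22.83, SE ≈ 0.835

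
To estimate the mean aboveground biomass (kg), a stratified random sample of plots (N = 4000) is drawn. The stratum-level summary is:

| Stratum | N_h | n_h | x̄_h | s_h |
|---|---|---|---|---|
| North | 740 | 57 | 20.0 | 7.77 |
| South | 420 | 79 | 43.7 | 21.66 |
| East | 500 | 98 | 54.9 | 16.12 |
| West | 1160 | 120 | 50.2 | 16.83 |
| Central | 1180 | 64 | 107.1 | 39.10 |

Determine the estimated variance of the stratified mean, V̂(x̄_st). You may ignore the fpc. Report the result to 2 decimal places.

V̂(x̄_st) = Σ W_h² s_h²/n_h, with W_h = N_h/N and N = 4000:
  stratum North: (740/4000)²·7.77²/57 = 0.0362502
  stratum South: (420/4000)²·21.66²/79 = 0.0654739
  stratum East: (500/4000)²·16.12²/98 = 0.0414309
  stratum West: (1160/4000)²·16.83²/120 = 0.19851
  stratum Central: (1180/4000)²·39.10²/64 = 2.07882
V̂(x̄_st) = 2.42049

V̂(x̄_st) ≈ 2.42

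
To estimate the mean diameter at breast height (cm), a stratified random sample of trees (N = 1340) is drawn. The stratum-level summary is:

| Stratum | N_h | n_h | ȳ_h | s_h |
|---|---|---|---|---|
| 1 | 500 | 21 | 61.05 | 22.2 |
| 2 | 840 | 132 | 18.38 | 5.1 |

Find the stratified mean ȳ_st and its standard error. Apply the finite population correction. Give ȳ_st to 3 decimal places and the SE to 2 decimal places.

ȳ_st ≈ 34.302, SE ≈ 1.79

ȳ_st = Σ W_h ȳ_h = (500·61.05 + 840·18.38)/1340 = 34.30164
V̂(ȳ_st) = Σ W_h² (1 − n_h/N_h) s_h²/n_h, with W_h = N_h/N and N = 1340:
  stratum 1: (500/1340)²·(1 − 21/500)·22.2²/21 = 3.13028
  stratum 2: (840/1340)²·(1 − 132/840)·5.1²/132 = 0.0652634
V̂(ȳ_st) = 3.19554
SE(ȳ_st) = √3.19554 = 1.78761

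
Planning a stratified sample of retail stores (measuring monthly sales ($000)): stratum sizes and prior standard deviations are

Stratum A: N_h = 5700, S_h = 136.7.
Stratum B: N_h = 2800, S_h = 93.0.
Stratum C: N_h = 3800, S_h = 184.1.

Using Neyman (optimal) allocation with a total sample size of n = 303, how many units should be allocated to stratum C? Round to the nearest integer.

Neyman allocation: n_h = n · N_h S_h / Σ N_i S_i, with n = 303.
  stratum A: N_h·S_h = 5700·136.7 = 779190.00
  stratum B: N_h·S_h = 2800·93.0 = 260400.00
  stratum C: N_h·S_h = 3800·184.1 = 699580.00
Σ N_h S_h = 1739170.00
n for stratum C = 303·699580.00/1739170.00 = 121.882 → 122

122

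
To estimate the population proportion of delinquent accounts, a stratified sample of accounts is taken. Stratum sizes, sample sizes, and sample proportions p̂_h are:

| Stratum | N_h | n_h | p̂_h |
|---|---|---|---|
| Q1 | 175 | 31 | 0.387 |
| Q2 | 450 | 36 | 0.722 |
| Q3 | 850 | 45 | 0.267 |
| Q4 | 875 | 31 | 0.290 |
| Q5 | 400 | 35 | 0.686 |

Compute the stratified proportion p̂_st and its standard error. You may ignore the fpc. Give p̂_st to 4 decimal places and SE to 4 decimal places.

p̂_st ≈ 0.4174, SE ≈ 0.0379

N = 2750; stratum weights W_h = N_h/N.
p̂_st = Σ W_h p̂_h = (175·0.387 + 450·0.722 + 850·0.267 + 875·0.290 + 400·0.686)/2750 = 0.41735
V̂(p̂_st) = Σ W_h² p̂_h(1−p̂_h)/(n_h−1):
  stratum Q1: (175/2750)²·0.387·0.613/30 = 3.20229e-05
  stratum Q2: (450/2750)²·0.722·0.278/35 = 0.000153558
  stratum Q3: (850/2750)²·0.267·0.733/44 = 0.000424947
  stratum Q4: (875/2750)²·0.290·0.710/30 = 0.000694842
  stratum Q5: (400/2750)²·0.686·0.314/34 = 0.000134038
V̂(p̂_st) = 0.00143941; SE = √V̂ = 0.0379395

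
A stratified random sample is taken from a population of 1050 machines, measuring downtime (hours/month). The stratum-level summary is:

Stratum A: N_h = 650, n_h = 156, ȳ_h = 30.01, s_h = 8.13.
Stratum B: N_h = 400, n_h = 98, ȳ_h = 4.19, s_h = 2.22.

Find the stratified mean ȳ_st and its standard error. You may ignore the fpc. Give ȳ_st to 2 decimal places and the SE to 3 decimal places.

ȳ_st ≈ 20.17, SE ≈ 0.412

ȳ_st = Σ W_h ȳ_h = (650·30.01 + 400·4.19)/1050 = 20.17381
V̂(ȳ_st) = Σ W_h² s_h²/n_h, with W_h = N_h/N and N = 1050:
  stratum A: (650/1050)²·8.13²/156 = 0.16237
  stratum B: (400/1050)²·2.22²/98 = 0.00729829
V̂(ȳ_st) = 0.169668
SE(ȳ_st) = √0.169668 = 0.411908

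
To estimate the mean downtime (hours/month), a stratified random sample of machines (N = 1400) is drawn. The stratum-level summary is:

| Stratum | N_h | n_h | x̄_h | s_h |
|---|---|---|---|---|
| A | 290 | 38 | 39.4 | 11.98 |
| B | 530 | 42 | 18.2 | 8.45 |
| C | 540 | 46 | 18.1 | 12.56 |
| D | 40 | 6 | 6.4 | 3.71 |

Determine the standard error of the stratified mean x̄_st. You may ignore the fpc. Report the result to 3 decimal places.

V̂(x̄_st) = Σ W_h² s_h²/n_h, with W_h = N_h/N and N = 1400:
  stratum A: (290/1400)²·11.98²/38 = 0.162058
  stratum B: (530/1400)²·8.45²/42 = 0.243646
  stratum C: (540/1400)²·12.56²/46 = 0.510215
  stratum D: (40/1400)²·3.71²/6 = 0.00187267
V̂(x̄_st) = 0.917791
SE(x̄_st) = √0.917791 = 0.958014

SE(x̄_st) ≈ 0.958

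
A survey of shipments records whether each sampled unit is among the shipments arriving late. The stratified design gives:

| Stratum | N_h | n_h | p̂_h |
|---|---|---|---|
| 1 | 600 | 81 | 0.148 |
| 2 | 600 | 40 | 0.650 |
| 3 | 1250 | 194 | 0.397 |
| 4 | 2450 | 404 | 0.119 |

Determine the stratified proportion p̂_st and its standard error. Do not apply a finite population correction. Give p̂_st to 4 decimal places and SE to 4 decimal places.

N = 4900; stratum weights W_h = N_h/N.
p̂_st = Σ W_h p̂_h = (600·0.148 + 600·0.650 + 1250·0.397 + 2450·0.119)/4900 = 0.25849
V̂(p̂_st) = Σ W_h² p̂_h(1−p̂_h)/(n_h−1):
  stratum 1: (600/4900)²·0.148·0.852/80 = 2.36332e-05
  stratum 2: (600/4900)²·0.650·0.350/39 = 8.74636e-05
  stratum 3: (1250/4900)²·0.397·0.603/193 = 8.07195e-05
  stratum 4: (2450/4900)²·0.119·0.881/403 = 6.50366e-05
V̂(p̂_st) = 0.000256853; SE = √V̂ = 0.0160266

p̂_st ≈ 0.2585, SE ≈ 0.0160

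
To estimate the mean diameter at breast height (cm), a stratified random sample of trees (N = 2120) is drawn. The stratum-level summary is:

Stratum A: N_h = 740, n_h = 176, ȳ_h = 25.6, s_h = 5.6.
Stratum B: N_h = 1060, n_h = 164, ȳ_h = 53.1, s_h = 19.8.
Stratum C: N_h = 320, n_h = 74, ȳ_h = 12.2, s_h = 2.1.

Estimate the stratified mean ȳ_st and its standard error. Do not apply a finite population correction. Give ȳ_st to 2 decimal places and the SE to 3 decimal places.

ȳ_st = Σ W_h ȳ_h = (740·25.6 + 1060·53.1 + 320·12.2)/2120 = 37.32736
V̂(ȳ_st) = Σ W_h² s_h²/n_h, with W_h = N_h/N and N = 2120:
  stratum A: (740/2120)²·5.6²/176 = 0.0217098
  stratum B: (1060/2120)²·19.8²/164 = 0.597622
  stratum C: (320/2120)²·2.1²/74 = 0.0013578
V̂(ȳ_st) = 0.62069
SE(ȳ_st) = √0.62069 = 0.787839

ȳ_st ≈ 37.33, SE ≈ 0.788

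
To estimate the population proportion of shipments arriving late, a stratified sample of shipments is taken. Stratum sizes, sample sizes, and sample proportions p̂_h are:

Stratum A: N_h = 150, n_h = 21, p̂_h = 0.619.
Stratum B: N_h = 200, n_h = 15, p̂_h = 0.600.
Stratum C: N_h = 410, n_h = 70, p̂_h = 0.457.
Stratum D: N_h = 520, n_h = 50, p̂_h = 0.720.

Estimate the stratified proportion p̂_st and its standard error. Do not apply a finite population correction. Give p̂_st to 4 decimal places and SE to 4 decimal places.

N = 1280; stratum weights W_h = N_h/N.
p̂_st = Σ W_h p̂_h = (150·0.619 + 200·0.600 + 410·0.457 + 520·0.720)/1280 = 0.60517
V̂(p̂_st) = Σ W_h² p̂_h(1−p̂_h)/(n_h−1):
  stratum A: (150/1280)²·0.619·0.381/20 = 0.000161938
  stratum B: (200/1280)²·0.600·0.400/14 = 0.000418527
  stratum C: (410/1280)²·0.457·0.543/69 = 0.00036899
  stratum D: (520/1280)²·0.720·0.280/49 = 0.000679018
V̂(p̂_st) = 0.00162847; SE = √V̂ = 0.0403543

p̂_st ≈ 0.6052, SE ≈ 0.0404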